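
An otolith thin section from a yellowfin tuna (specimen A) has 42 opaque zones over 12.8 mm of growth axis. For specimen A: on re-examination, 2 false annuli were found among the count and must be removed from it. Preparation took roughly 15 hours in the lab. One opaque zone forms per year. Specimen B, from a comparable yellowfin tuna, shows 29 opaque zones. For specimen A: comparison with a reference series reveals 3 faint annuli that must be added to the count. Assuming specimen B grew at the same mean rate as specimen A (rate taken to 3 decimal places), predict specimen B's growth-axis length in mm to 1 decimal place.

8.6 mm

Specimen A: after corrections the count is 42 − 2 + 3 = 43 opaque zones.
A: Mean rate = 12.8 mm / 43 years ≈ 0.298 mm/yr.
Length of B = 0.298 × 29 = 8.6 mm.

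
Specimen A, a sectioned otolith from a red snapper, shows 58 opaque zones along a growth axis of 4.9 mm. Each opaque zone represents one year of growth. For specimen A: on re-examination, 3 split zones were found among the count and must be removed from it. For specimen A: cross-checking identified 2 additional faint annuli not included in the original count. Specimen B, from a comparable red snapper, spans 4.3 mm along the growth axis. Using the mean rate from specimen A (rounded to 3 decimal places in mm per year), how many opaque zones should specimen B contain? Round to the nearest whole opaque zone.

50 opaque zones

Specimen A: correcting the raw count gives 58 − 3 + 2 = 57 true opaque zones.
A: Extension rate ≈ 4.9 / 57 = 0.086 mm/year.
Specimen B: 4.3 mm / 0.086 mm per year = 50.00 years ≈ 50 opaque zones.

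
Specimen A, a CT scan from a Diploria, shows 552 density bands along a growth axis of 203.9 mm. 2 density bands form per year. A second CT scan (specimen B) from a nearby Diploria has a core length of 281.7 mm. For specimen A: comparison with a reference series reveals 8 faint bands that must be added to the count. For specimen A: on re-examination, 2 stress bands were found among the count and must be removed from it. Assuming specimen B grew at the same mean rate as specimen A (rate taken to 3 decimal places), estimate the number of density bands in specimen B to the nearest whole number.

771 density bands

Specimen A: adjusted count: 552 − 2 + 8 = 558 density bands.
Specimen A: 558 density bands at 2 per year is 558 / 2 = 279 years.
A: Extension rate ≈ 203.9 / 279 = 0.731 mm per year.
Specimen B: 281.7 mm / 0.731 mm per year = 385.36 years; at 2 density bands per year that is 385.36 × 2 ≈ 771 density bands.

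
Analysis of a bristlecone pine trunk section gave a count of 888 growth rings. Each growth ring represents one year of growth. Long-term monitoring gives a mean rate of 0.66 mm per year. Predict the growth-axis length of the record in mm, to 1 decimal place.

586.1 mm

The record spans 888 years at 0.66 mm per year.
888 years at 0.66 mm/year gives 0.66 × 888 = 586.1 mm.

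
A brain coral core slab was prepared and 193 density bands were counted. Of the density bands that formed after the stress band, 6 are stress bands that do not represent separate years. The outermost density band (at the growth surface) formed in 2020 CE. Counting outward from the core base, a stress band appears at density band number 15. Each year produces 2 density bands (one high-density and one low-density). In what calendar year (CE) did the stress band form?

1934 CE

Between density band 15 and the growth surface there are 193 − 15 = 178 density bands.
Removing the 6 false density bands leaves 178 − 6 = 172 true density bands beyond the stress band.
Dividing by 2 density bands per year: 172 / 2 = 86 years.
2020 − 86 = 1934 CE.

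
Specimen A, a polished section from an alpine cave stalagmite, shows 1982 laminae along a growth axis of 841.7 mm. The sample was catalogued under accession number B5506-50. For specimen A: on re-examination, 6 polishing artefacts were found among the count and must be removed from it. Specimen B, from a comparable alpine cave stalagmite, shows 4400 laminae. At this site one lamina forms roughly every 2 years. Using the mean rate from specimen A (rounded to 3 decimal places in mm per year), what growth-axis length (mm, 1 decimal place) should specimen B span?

1874.4 mm

Specimen A: adjusted count: 1982 − 6 = 1976 laminae.
Specimen A: 1976 laminae at 2 years each span 1976 × 2 = 3952 years.
A: Mean rate = 841.7 mm / 3952 years ≈ 0.213 mm/year.
Specimen B: multiplying by 2 years per lamina: 4400 × 2 = 8800 years. Length of B = 0.213 × 8800 = 1874.4 mm.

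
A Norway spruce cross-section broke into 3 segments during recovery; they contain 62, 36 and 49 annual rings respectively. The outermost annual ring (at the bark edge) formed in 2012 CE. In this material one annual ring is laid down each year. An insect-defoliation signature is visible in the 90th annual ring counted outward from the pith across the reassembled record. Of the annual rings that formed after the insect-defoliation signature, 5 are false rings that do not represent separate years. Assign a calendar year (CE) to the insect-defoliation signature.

1960 CE

Total annual rings = 62 + 36 + 49 = 147.
147 − 90 = 57 annual rings lie beyond the insect-defoliation signature toward the bark edge.
Removing the 5 false annual rings leaves 57 − 5 = 52 true annual rings beyond the insect-defoliation signature.
The annual ring at the bark edge is 2012 CE, so the insect-defoliation signature dates to 2012 − 52 = 1960 CE.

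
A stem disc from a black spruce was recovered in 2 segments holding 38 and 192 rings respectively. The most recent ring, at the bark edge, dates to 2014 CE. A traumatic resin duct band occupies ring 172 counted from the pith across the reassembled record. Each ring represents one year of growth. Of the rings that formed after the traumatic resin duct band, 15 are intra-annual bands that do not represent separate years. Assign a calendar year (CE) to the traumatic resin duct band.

1971 CE

Total rings = 38 + 192 = 230.
230 − 172 = 58 rings lie beyond the traumatic resin duct band toward the bark edge.
Removing the 15 false rings leaves 58 − 15 = 43 true rings beyond the traumatic resin duct band.
2014 − 43 = 1971 CE.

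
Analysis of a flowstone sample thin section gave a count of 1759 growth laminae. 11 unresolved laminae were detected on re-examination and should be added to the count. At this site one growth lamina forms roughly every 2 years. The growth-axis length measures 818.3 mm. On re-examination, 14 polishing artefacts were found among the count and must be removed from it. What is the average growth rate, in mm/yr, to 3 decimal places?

0.233 mm/yr

After corrections the count is 1759 − 14 + 11 = 1756 growth laminae.
1756 growth laminae at 2 years each span 1756 × 2 = 3512 years.
Extension rate ≈ 818.3 / 3512 = 0.233 mm/yr.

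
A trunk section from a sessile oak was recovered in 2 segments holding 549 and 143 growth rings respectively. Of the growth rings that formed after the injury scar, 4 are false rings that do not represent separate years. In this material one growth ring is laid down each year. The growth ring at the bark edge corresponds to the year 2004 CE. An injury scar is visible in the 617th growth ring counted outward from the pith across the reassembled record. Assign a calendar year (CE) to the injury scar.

1933 CE

Total growth rings = 549 + 143 = 692.
692 − 617 = 75 growth rings lie beyond the injury scar toward the bark edge.
Removing the 4 false growth rings leaves 75 − 4 = 71 true growth rings beyond the injury scar.
Counting back 71 years from 2004 CE places the injury scar in 2004 − 71 = 1933 CE.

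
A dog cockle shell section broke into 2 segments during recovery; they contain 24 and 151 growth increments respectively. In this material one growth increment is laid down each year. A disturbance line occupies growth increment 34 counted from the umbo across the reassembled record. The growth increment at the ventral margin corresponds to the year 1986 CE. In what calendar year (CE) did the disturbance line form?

Total growth increments = 24 + 151 = 175.
Between growth increment 34 and the ventral margin there are 175 − 34 = 141 growth increments.
Counting back 141 years from 1986 CE places the disturbance line in 1986 − 141 = 1845 CE.

1845 CE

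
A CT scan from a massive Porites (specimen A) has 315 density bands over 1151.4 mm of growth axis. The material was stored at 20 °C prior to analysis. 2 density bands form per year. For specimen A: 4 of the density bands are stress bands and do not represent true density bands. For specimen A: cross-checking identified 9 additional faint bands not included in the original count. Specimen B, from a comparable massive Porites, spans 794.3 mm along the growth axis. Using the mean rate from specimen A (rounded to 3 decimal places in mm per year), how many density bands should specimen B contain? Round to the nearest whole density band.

221 density bands

Specimen A: after corrections the count is 315 − 4 + 9 = 320 density bands.
Specimen A: dividing by 2 density bands per year: 320 / 2 = 160 years.
A: Mean rate = 1151.4 mm / 160 years ≈ 7.196 mm/year.
For B, 794.3 / 7.196 = 110.38 years; at 2 density bands per year that is 110.38 × 2 ≈ 221 density bands.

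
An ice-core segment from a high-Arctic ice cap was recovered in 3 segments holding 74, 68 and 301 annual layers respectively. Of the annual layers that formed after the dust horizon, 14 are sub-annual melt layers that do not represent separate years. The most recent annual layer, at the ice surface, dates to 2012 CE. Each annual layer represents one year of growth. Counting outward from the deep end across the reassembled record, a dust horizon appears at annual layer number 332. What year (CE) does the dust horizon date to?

Total annual layers = 74 + 68 + 301 = 443.
Between annual layer 332 and the ice surface there are 443 − 332 = 111 annual layers.
Excluding 14 false annual layers: 111 − 14 = 97.
Counting back 97 years from 2012 CE places the dust horizon in 2012 − 97 = 1915 CE.

1915 CE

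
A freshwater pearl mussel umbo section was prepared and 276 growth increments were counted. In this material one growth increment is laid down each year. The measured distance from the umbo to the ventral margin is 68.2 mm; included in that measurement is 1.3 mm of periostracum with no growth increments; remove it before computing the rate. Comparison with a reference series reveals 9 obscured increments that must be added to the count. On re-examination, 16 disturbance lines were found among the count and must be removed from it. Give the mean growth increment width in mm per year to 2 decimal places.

After corrections the count is 276 − 16 + 9 = 269 growth increments.
The growth record spans 68.2 − 1.3 = 66.9 mm.
Extension rate ≈ 66.9 / 269 = 0.25 mm per year.

0.25 mm per year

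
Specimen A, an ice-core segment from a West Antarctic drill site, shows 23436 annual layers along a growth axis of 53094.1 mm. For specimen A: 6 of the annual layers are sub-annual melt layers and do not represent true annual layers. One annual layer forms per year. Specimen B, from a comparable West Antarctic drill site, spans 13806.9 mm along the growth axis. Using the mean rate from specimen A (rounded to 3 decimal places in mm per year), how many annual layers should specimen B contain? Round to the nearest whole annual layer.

6093 annual layers

Specimen A: after corrections the count is 23436 − 6 = 23430 annual layers.
A: Extension rate ≈ 53094.1 / 23430 = 2.266 mm per year.
Specimen B: 13806.9 mm / 2.266 mm per year = 6093.07 years ≈ 6093 annual layers.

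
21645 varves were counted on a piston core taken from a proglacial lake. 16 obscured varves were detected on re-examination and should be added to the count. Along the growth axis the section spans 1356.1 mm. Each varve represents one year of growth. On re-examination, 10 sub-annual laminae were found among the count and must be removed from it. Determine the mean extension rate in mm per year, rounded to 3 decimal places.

True varve count = 21645 − 10 + 16 = 21651.
Mean rate = 1356.1 mm / 21651 years ≈ 0.063 mm per year.

0.063 mm per year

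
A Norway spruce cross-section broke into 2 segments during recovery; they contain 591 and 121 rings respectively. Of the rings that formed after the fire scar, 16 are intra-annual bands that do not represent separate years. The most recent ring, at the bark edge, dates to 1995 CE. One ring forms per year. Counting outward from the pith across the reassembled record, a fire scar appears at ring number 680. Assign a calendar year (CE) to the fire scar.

1979 CE

Total rings = 591 + 121 = 712.
The fire scar sits at ring 680 from the pith, so 712 − 680 = 32 rings formed after it.
Excluding 16 false rings: 32 − 16 = 16.
Counting back 16 years from 1995 CE places the fire scar in 1995 − 16 = 1979 CE.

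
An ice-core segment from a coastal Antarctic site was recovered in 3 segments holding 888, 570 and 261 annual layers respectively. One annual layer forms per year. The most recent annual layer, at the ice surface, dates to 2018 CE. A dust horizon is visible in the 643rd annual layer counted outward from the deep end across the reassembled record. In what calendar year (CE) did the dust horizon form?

942 CE

Total annual layers = 888 + 570 + 261 = 1719.
1719 − 643 = 1076 annual layers lie beyond the dust horizon toward the ice surface.
Counting back 1076 years from 2018 CE places the dust horizon in 2018 − 1076 = 942 CE.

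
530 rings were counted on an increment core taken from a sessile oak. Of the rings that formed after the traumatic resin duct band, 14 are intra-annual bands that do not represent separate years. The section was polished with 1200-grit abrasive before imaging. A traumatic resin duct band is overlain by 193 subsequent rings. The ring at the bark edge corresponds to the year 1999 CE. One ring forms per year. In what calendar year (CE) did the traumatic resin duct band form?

There are 193 rings younger than the traumatic resin duct band.
Excluding 14 false rings: 193 − 14 = 179.
Counting back 179 years from 1999 CE places the traumatic resin duct band in 1999 − 179 = 1820 CE.

1820 CE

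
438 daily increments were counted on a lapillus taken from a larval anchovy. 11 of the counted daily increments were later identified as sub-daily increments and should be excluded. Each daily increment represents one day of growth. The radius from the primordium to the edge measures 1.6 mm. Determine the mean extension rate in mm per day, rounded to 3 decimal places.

0.004 mm per day

After corrections the count is 438 − 11 = 427 daily increments.
Extension rate ≈ 1.6 / 427 = 0.004 mm per day.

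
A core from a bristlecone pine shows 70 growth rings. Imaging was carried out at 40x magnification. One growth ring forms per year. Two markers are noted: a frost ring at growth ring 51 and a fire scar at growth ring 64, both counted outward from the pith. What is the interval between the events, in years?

13 years

The two markers are separated by 64 − 51 = 13 growth rings.
One growth ring per year makes the interval 13 years.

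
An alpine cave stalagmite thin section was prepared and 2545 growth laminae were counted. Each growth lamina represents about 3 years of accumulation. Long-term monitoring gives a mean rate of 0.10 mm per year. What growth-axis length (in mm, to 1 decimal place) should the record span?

763.5 mm

At 3 years per growth lamina, 2545 × 3 = 7635 years.
7635 years at 0.10 mm/year gives 0.10 × 7635 = 763.5 mm.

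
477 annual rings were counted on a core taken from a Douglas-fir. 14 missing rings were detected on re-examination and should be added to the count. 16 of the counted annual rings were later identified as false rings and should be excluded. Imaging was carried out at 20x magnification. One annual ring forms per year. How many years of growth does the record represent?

After corrections the count is 477 − 16 + 14 = 475 annual rings.
One annual ring per year makes the duration 475 years.

475 years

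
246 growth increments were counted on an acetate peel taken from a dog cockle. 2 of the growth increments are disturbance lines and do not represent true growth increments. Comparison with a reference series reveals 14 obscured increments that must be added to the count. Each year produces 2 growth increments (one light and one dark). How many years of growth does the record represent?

After corrections the count is 246 − 2 + 14 = 258 growth increments.
258 growth increments at 2 per year is 258 / 2 = 129 years.

129 years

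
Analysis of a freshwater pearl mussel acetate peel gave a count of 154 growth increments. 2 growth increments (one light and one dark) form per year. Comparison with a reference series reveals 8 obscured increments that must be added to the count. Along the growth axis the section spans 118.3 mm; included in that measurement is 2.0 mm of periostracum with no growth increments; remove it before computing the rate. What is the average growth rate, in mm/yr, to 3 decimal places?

1.436 mm/yr

Correcting the raw count gives 154 + 8 = 162 true growth increments.
162 growth increments at 2 per year is 162 / 2 = 81 years.
Removing the 2.0 mm offcut leaves 118.3 − 2.0 = 116.3 mm.
116.3 mm over 81 years gives 116.3 / 81 ≈ 1.436 mm/yr.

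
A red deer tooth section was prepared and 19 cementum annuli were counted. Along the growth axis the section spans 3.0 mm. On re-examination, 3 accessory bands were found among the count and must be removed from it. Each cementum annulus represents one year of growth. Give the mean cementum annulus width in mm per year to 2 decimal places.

0.19 mm per year

Adjusted count: 19 − 3 = 16 cementum annuli.
Extension rate ≈ 3.0 / 16 = 0.19 mm per year.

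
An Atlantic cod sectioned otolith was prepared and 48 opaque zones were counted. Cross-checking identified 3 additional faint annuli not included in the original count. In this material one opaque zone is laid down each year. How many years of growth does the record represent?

51 yr

Correcting the raw count gives 48 + 3 = 51 true opaque zones.
At one opaque zone per year, that is 51 years.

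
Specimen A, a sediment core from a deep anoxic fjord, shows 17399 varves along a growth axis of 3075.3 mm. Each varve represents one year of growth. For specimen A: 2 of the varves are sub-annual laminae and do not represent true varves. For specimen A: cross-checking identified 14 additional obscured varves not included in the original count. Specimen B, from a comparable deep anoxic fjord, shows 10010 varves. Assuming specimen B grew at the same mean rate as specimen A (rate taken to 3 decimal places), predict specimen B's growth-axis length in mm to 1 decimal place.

1771.8 mm

Specimen A: true varve count = 17399 − 2 + 14 = 17411.
A: Mean rate = 3075.3 mm / 17411 years ≈ 0.177 mm/year.
B's length ≈ 0.177 × 10010 = 1771.8 mm.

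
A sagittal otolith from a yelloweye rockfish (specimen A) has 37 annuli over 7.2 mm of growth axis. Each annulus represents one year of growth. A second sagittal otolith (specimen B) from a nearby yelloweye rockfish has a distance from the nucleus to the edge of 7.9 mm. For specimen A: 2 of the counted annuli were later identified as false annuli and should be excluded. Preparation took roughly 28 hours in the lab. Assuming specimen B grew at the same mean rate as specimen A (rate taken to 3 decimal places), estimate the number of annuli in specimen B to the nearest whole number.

38 annuli

Specimen A: true annulus count = 37 − 2 = 35.
A: 7.2 mm over 35 years gives 7.2 / 35 ≈ 0.206 mm per year.
For B, 7.9 / 0.206 = 38.35 years ≈ 38 annuli.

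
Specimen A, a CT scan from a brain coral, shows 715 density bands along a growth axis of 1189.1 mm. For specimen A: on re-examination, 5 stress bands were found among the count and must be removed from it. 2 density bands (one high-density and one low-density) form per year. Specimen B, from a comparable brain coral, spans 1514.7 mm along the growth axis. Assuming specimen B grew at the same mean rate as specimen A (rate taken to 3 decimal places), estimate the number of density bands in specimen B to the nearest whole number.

904 density bands

Specimen A: true density band count = 715 − 5 = 710.
Specimen A: with 2 density bands per year, 710 / 2 = 355 years.
A: Extension rate ≈ 1189.1 / 355 = 3.350 mm per year.
B spans 1514.7 / 3.350 = 452.15 years; at 2 density bands per year that is 452.15 × 2 ≈ 904 density bands.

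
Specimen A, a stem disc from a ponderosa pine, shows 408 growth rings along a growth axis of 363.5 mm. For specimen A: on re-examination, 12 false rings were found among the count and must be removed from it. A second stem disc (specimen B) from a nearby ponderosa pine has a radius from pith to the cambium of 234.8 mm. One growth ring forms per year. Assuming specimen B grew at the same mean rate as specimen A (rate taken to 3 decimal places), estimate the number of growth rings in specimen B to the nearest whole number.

256 growth rings

Specimen A: adjusted count: 408 − 12 = 396 growth rings.
A: Extension rate ≈ 363.5 / 396 = 0.918 mm per year.
Specimen B: 234.8 mm / 0.918 mm per year = 255.77 years ≈ 256 growth rings.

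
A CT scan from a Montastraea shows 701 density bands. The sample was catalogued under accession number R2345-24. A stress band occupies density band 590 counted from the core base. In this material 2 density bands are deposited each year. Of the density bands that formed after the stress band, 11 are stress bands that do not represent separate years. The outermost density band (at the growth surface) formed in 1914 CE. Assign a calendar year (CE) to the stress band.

Between density band 590 and the growth surface there are 701 − 590 = 111 density bands.
111 − 11 false = 100 true density bands after the stress band.
100 density bands at 2 per year is 100 / 2 = 50 years.
Counting back 50 years from 1914 CE places the stress band in 1914 − 50 = 1864 CE.

1864 CE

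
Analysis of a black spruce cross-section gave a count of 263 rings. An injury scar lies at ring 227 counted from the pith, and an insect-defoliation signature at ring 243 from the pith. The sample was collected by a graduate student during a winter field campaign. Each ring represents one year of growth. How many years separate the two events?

16 years

The two markers are separated by 243 − 227 = 16 rings.
At one ring per year, 16 years elapsed between them.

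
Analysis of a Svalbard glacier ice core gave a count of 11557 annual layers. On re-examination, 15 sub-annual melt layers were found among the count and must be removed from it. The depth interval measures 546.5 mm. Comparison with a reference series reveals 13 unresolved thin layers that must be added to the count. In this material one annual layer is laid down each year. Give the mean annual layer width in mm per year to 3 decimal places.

After corrections the count is 11557 − 15 + 13 = 11555 annual layers.
Mean rate = 546.5 mm / 11555 years ≈ 0.047 mm per year.

0.047 mm per year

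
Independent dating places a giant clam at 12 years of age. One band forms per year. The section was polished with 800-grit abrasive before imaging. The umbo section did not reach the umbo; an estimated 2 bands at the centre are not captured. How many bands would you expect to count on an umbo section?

10 bands

One band per year gives 12 bands over 12 years.
12 − 2 missed = 10 bands expected in the prepared section.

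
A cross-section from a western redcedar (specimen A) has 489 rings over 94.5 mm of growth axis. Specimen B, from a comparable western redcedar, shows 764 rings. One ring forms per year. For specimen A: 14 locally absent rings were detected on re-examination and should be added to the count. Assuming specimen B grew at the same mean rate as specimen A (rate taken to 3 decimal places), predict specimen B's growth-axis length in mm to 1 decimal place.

143.6 mm

Specimen A: adjusted count: 489 + 14 = 503 rings.
A: Extension rate ≈ 94.5 / 503 = 0.188 mm/year.
For B, 0.188 mm/year × 764 years = 143.6 mm.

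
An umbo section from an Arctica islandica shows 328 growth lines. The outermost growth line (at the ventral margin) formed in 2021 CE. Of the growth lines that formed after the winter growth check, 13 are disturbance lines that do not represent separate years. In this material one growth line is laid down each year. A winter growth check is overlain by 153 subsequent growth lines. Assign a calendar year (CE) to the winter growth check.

1881 CE

153 growth lines post-date the winter growth check.
Excluding 13 false growth lines: 153 − 13 = 140.
2021 − 140 = 1881 CE.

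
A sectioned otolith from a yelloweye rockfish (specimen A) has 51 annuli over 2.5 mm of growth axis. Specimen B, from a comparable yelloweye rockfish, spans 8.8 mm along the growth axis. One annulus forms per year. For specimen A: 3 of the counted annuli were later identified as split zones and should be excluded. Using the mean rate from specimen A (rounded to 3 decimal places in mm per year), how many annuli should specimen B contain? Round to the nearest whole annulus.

Specimen A: after corrections the count is 51 − 3 = 48 annuli.
A: 2.5 mm over 48 years gives 2.5 / 48 ≈ 0.052 mm per year.
Specimen B: 8.8 mm / 0.052 mm per year = 169.23 years ≈ 169 annuli.

169 annuli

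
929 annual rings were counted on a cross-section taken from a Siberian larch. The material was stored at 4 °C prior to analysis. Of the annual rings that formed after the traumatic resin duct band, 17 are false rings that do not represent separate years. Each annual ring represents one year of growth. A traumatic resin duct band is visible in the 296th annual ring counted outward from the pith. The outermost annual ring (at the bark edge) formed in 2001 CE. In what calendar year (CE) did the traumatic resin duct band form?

1385 CE

Between annual ring 296 and the bark edge there are 929 − 296 = 633 annual rings.
Excluding 17 false annual rings: 633 − 17 = 616.
Counting back 616 years from 2001 CE places the traumatic resin duct band in 2001 − 616 = 1385 CE.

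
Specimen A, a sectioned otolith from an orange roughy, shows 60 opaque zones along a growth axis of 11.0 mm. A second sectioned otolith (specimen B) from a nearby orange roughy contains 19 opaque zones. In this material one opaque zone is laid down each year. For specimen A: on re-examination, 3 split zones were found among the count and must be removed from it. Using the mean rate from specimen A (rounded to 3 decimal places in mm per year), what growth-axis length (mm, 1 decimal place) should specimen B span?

Specimen A: after corrections the count is 60 − 3 = 57 opaque zones.
A: Mean rate = 11.0 mm / 57 years ≈ 0.193 mm per year.
Length of B = 0.193 × 19 = 3.7 mm.

3.7 mm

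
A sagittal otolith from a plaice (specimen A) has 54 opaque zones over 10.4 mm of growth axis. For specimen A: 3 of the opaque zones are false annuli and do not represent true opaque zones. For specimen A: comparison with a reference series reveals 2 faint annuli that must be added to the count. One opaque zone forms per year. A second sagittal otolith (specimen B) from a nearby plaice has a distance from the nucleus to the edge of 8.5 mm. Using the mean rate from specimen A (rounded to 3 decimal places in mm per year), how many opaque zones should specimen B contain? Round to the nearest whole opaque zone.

43 opaque zones

Specimen A: correcting the raw count gives 54 − 3 + 2 = 53 true opaque zones.
A: 10.4 mm over 53 years gives 10.4 / 53 ≈ 0.196 mm per year.
B spans 8.5 / 0.196 = 43.37 years ≈ 43 opaque zones.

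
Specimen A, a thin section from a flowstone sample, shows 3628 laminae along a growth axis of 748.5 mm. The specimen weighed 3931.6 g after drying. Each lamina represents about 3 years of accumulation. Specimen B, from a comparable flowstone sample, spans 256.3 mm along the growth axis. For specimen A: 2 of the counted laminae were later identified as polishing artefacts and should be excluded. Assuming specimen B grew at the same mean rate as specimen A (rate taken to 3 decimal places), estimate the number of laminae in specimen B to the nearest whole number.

1238 laminae

Specimen A: adjusted count: 3628 − 2 = 3626 laminae.
Specimen A: 3626 laminae at 3 years each span 3626 × 3 = 10878 years.
A: Mean rate = 748.5 mm / 10878 years ≈ 0.069 mm per year.
For B, 256.3 / 0.069 = 3714.49 years; at 3 years per lamina that is 3714.49 / 3 ≈ 1238 laminae.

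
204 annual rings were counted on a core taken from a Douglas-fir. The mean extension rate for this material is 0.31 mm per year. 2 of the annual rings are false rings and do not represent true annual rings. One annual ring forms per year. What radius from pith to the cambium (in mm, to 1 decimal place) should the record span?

62.6 mm

True annual ring count = 204 − 2 = 202.
Predicted length = 0.31 mm/year × 202 years = 62.6 mm.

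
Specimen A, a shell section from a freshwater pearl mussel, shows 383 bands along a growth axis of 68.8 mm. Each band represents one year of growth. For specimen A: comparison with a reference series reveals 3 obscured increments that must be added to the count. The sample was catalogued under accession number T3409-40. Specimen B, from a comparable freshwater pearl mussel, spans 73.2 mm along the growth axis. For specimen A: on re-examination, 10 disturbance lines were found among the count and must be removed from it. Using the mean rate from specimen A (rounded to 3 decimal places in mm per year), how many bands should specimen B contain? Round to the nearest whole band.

Specimen A: true band count = 383 − 10 + 3 = 376.
A: 68.8 mm over 376 years gives 68.8 / 376 ≈ 0.183 mm/year.
Specimen B: 73.2 mm / 0.183 mm per year = 400.00 years ≈ 400 bands.

400 bands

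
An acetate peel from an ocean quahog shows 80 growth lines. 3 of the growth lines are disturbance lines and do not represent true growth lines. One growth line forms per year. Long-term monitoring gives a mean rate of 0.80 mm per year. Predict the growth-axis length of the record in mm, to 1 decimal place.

61.6 mm

After corrections the count is 80 − 3 = 77 growth lines.
Predicted length = 0.80 mm/year × 77 years = 61.6 mm.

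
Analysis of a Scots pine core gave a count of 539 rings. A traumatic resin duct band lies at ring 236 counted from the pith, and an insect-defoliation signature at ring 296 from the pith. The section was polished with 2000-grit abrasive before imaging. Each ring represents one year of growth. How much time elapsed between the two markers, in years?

60 years

296 − 236 = 60 rings lie between the two events.
At one ring per year, 60 years elapsed between them.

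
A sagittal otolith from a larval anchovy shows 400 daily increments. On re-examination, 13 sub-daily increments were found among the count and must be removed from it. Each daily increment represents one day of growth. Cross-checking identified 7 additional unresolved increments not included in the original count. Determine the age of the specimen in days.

Correcting the raw count gives 400 − 13 + 7 = 394 true daily increments.
One daily increment per day makes the duration 394 days.

394 d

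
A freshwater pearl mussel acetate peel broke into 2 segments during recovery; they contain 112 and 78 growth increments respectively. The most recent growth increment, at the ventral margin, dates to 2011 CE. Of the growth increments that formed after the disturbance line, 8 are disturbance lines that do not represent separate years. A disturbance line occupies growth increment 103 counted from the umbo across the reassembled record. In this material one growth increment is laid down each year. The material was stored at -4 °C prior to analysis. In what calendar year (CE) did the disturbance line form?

1932 CE

Total growth increments = 112 + 78 = 190.
190 − 103 = 87 growth increments lie beyond the disturbance line toward the ventral margin.
87 − 8 false = 79 true growth increments after the disturbance line.
Counting back 79 years from 2011 CE places the disturbance line in 2011 − 79 = 1932 CE.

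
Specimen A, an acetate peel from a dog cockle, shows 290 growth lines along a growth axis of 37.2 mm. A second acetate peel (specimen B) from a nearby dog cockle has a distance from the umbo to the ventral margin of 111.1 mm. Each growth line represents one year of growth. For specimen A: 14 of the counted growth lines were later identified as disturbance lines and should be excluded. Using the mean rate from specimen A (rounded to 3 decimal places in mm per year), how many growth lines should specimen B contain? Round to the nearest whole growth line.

823 growth lines

Specimen A: adjusted count: 290 − 14 = 276 growth lines.
A: 37.2 mm over 276 years gives 37.2 / 276 ≈ 0.135 mm/year.
Specimen B: 111.1 mm / 0.135 mm per year = 822.96 years ≈ 823 growth lines.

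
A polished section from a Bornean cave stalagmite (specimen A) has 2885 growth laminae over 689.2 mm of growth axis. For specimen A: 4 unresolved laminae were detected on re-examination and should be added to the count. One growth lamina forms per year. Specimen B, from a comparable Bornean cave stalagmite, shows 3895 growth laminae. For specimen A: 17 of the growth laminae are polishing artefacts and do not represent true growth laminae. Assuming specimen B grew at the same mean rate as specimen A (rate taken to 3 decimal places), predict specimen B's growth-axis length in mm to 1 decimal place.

934.8 mm

Specimen A: adjusted count: 2885 − 17 + 4 = 2872 growth laminae.
A: 689.2 mm over 2872 years gives 689.2 / 2872 ≈ 0.240 mm per year.
For B, 0.240 mm/year × 3895 years = 934.8 mm.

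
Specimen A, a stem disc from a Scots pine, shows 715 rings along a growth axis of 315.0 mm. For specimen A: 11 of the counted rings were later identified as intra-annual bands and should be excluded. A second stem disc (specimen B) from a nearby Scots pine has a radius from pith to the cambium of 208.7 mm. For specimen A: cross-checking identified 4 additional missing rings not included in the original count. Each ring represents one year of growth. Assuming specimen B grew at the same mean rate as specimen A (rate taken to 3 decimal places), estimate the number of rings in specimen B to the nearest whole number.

Specimen A: adjusted count: 715 − 11 + 4 = 708 rings.
A: Extension rate ≈ 315.0 / 708 = 0.445 mm per year.
B spans 208.7 / 0.445 = 468.99 years ≈ 469 rings.

469 rings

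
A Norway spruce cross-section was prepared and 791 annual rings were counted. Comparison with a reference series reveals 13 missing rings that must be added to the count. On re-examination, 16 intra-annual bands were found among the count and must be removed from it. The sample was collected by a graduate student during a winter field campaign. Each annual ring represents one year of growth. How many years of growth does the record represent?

788 years

Correcting the raw count gives 791 − 16 + 13 = 788 true annual rings.
With a one-to-one annual ring periodicity this is 788 years.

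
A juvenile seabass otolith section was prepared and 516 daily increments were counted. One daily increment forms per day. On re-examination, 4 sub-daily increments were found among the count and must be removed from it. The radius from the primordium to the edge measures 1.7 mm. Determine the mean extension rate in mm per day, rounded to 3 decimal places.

0.003 mm per day

True daily increment count = 516 − 4 = 512.
1.7 mm over 512 days gives 1.7 / 512 ≈ 0.003 mm per day.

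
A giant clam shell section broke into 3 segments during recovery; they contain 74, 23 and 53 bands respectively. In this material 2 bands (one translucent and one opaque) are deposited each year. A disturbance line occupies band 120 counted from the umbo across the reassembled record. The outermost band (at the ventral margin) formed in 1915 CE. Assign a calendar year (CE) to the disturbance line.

Total bands = 74 + 23 + 53 = 150.
Between band 120 and the ventral margin there are 150 − 120 = 30 bands.
30 bands at 2 per year is 30 / 2 = 15 years.
Counting back 15 years from 1915 CE places the disturbance line in 1915 − 15 = 1900 CE.

1900 CE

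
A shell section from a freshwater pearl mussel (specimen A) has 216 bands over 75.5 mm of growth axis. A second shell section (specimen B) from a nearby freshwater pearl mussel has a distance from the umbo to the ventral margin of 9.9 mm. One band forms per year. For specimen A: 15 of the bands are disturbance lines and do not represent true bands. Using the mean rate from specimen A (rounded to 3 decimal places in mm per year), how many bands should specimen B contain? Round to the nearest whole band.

26 bands

Specimen A: correcting the raw count gives 216 − 15 = 201 true bands.
A: 75.5 mm over 201 years gives 75.5 / 201 ≈ 0.376 mm per year.
For B, 9.9 / 0.376 = 26.33 years ≈ 26 bands.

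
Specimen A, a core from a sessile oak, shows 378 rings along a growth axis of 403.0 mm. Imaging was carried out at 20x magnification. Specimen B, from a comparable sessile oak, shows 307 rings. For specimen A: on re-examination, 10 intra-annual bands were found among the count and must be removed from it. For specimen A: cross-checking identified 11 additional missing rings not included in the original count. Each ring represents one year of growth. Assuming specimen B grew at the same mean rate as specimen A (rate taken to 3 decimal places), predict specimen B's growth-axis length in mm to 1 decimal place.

Specimen A: adjusted count: 378 − 10 + 11 = 379 rings.
A: Extension rate ≈ 403.0 / 379 = 1.063 mm per year.
B's length ≈ 1.063 × 307 = 326.3 mm.

326.3 mm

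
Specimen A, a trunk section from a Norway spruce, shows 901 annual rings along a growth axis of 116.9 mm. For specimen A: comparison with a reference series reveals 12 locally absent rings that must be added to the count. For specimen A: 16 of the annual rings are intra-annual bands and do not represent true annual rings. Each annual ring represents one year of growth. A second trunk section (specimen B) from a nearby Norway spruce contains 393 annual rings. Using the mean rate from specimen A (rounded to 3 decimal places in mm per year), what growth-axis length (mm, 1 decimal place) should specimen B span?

51.1 mm

Specimen A: after corrections the count is 901 − 16 + 12 = 897 annual rings.
A: Extension rate ≈ 116.9 / 897 = 0.130 mm/year.
For B, 0.130 mm/year × 393 years = 51.1 mm.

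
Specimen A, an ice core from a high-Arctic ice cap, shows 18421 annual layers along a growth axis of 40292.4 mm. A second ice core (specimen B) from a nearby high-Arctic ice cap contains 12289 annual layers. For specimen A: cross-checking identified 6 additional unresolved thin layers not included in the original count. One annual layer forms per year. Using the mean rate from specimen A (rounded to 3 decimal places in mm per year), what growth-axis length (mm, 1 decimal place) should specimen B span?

Specimen A: after corrections the count is 18421 + 6 = 18427 annual layers.
A: Extension rate ≈ 40292.4 / 18427 = 2.187 mm/yr.
Length of B = 2.187 × 12289 = 26876.0 mm.

26876.0 mm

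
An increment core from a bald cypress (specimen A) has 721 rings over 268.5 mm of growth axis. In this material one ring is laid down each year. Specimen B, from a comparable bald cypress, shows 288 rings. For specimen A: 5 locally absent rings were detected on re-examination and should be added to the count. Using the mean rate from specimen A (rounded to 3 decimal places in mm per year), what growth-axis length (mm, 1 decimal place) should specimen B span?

Specimen A: correcting the raw count gives 721 + 5 = 726 true rings.
A: Extension rate ≈ 268.5 / 726 = 0.370 mm per year.
Length of B = 0.370 × 288 = 106.6 mm.

106.6 mm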